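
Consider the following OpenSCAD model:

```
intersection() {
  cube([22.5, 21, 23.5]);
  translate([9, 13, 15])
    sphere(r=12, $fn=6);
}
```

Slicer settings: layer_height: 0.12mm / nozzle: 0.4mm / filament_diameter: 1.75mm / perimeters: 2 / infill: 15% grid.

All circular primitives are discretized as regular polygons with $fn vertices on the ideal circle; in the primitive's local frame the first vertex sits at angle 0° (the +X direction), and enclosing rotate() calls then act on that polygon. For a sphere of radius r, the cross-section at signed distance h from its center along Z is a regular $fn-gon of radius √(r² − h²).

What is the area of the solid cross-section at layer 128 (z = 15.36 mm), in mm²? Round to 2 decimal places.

At z = 15.36 mm: the 22.5×21 cube contributes its full rectangle (area 472.50 mm²); the sphere at (9, 13): section is a regular 6-gon, circumradius = √(r²−h²) = √(12²−0.36²) = 11.995 (area = (6/2)·11.995²·sin(360°/6) = 373.79 mm²); Taking the intersection: the r=12 sphere at (9, 13) partially overlaps the 22.5×21 cube; clipping to the common part keeps 326.32 mm² — area = 326.32 mm². Overall, the cross-section is a single solid region. Net area = 326.32 mm².

326.32 mm²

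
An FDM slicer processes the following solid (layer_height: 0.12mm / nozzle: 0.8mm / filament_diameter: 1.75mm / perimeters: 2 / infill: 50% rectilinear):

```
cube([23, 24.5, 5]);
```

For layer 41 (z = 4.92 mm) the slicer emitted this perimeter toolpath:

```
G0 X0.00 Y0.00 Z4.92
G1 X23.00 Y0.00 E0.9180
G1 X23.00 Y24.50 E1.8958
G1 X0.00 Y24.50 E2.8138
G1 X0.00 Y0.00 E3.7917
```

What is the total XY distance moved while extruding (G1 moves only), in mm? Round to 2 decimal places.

95.00 mm

Sum the Euclidean lengths of each G1 segment: total = 95.00 mm.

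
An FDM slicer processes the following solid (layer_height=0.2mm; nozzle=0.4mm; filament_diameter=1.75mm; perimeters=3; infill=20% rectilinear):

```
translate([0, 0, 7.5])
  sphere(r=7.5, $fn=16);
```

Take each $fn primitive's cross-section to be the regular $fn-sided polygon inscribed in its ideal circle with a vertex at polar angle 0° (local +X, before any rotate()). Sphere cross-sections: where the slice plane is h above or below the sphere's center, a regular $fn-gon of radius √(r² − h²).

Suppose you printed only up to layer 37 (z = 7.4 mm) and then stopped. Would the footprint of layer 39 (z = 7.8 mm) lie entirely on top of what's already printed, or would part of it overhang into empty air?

Compare the two slices. At z = 7.4: the r=7.5 sphere contributes a regular 16-gon of circumradius √(7.5²−0.1²) = 7.499 (area = (16/2)·7.499²·sin(360°/16) = 172.18 mm²). At z = 7.8: the r=7.5 sphere contributes a regular 16-gon of circumradius √(7.5²−0.3²) = 7.494 (area = (16/2)·7.494²·sin(360°/16) = 171.93 mm²). Checking containment: the cross-section at z = 7.8 is a subset of the cross-section at z = 7.4.

entirely on top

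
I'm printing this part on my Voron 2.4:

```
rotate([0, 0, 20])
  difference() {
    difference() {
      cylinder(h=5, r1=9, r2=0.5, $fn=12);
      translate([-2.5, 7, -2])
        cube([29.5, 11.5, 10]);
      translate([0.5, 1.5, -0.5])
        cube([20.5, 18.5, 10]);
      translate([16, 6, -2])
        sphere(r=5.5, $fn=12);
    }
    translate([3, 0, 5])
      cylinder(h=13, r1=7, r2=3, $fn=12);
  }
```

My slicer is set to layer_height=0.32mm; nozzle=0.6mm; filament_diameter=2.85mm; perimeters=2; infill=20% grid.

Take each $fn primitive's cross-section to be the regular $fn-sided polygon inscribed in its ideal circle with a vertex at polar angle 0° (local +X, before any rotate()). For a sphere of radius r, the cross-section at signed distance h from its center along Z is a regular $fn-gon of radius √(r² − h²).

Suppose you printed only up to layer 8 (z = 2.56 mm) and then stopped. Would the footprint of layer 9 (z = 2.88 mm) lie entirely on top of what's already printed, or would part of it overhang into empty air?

Compare the two slices. At z = 2.56: the cone (r1=9→r2=0.5) has section circumradius 4.648 here — a regular 12-gon (area = (12/2)·4.648²·sin(360°/12) = 64.81 mm²); the cube at (-2.5, 7) is present — its section is the full 29.5×11.5 rectangle (area 339.25 mm²); the 20.5×18.5 cube at (0.5, 1.5) contributes its full rectangle (area 379.25 mm²); the r=5.5 sphere at (16, 6) contributes a regular 12-gon of circumradius √(5.5²−4.56²) = 3.075 (area = (12/2)·3.075²·sin(360°/12) = 28.37 mm²); After the difference (first − rest): starting from the cone (64.81 mm²), the 29.5×11.5 cube at (-2.5, 7) misses the remaining region (no effect); the 20.5×18.5 cube at (0.5, 1.5) partially overlaps it — only the 7.99 mm² overlap (of its 379.25 mm²) is removed, clipping the outline; the r=5.5 sphere at (16, 6) misses the remaining region (no effect) — area = 56.82 mm²; the cone at (3, 0) is absent (z outside [5, 18]); After the difference (first − rest): none of the subtracted shapes is present at this height, so that combined region is unchanged — area = 56.82 mm²; (whole slice rotated 20° about Z — lengths, areas and connectivity unchanged). At z = 2.88: the cone: at t=0.576 of its height the radius interpolates to r₁+(r₂−r₁)t = 4.104, giving a regular 12-gon of that circumradius (area = (12/2)·4.104²·sin(360°/12) = 50.53 mm²); the 29.5×11.5 cube at (-2.5, 7) contributes its full rectangle (area 339.25 mm²); the cube at (0.5, 1.5) is present — its section is the full 20.5×18.5 rectangle (area 379.25 mm²); the sphere at (16, 6): section is a regular 12-gon, circumradius = √(r²−h²) = √(5.5²−4.88²) = 2.537 (area = (12/2)·2.537²·sin(360°/12) = 19.31 mm²); Subtracting the remaining from the first: starting from the cone (50.53 mm²), the 29.5×11.5 cube at (-2.5, 7) misses the remaining region (no effect); the 20.5×18.5 cube at (0.5, 1.5) partially overlaps it — only the 5.51 mm² overlap (of its 379.25 mm²) is removed, clipping the outline; the r=5.5 sphere at (16, 6) misses the remaining region (no effect) — area = 45.02 mm²; the cone at (3, 0) is not intersected at this z (z outside [5, 18]); Taking the first minus the rest: none of the subtracted shapes is present at this height, so the result so far is unchanged — area = 45.02 mm²; (whole slice rotated 20° about Z — lengths, areas and connectivity unchanged). Checking containment: the cross-section at z = 2.88 is a subset of the cross-section at z = 2.56.

entirely on top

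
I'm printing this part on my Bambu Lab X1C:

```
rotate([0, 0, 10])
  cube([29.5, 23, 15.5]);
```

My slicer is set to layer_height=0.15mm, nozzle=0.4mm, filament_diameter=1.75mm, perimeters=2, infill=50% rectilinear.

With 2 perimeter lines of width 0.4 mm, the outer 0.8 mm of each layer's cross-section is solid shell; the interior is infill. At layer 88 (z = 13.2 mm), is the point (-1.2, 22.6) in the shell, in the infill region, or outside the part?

At z = 13.2 mm: the cube is present — its section is the full 29.5×23 rectangle; (whole slice rotated 10° about Z — lengths, areas and connectivity unchanged). Overall, the cross-section is a single solid region. Undo the 10° rotation: the query point maps to (2.743, 22.465) in the un-rotated model frame. The nearest boundary edge runs (29.50, 23.00)→(0.00, 23.00); distance from the point to it = 0.53 mm. The point is inside the cross-section, 0.53 mm from the nearest boundary — within the 0.8 mm shell band (2 × 0.4).

shell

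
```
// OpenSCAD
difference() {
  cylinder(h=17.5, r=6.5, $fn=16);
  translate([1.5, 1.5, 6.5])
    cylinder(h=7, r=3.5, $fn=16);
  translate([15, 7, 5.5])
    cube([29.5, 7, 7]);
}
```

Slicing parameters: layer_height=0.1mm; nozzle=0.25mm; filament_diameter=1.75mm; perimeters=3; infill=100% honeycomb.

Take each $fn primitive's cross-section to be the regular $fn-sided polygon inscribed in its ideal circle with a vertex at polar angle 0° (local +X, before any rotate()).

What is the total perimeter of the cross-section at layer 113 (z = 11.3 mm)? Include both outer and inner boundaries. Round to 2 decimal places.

62.43 mm

At z = 11.3 mm: the cylinder: section is a regular 16-gon, circumradius r=6.5 (perimeter = 2·16·6.500·sin(180°/16) = 40.58 mm); the r=3.5 cylinder at (1.5, 1.5) gives a regular 16-gon of circumradius 3.5 (constant along its height) (perimeter = 2·16·3.500·sin(180°/16) = 21.85 mm); the 29.5×7 cube at (15, 7) contributes its full rectangle (perimeter 73.00 mm); After the difference (first − rest): starting from the r=6.5 cylinder, the r=3.5 cylinder at (1.5, 1.5) lies wholly inside it (removes its full 37.50 mm² and its 21.85 mm outline becomes a hole wall); the 29.5×7 cube at (15, 7) misses the remaining region (no effect) — boundary (outer + 1 inner loop) = 62.43 mm. Overall, the cross-section is one region with 1 hole. Total boundary length (outer + inner) = 62.43 mm.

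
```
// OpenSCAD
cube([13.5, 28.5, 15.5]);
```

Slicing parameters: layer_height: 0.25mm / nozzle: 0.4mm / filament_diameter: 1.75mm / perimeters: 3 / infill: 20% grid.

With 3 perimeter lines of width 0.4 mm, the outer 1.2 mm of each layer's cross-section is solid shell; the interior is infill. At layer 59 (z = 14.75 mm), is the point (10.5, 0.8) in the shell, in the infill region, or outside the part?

At z = 14.75 mm: the cube is present — its section is the full 13.5×28.5 rectangle. Overall, the cross-section is a single solid region. The nearest boundary edge runs (0.00, 0.00)→(13.50, 0.00); distance from the point to it = 0.80 mm. The point is inside the cross-section, 0.80 mm from the nearest boundary — within the 1.2 mm shell band (3 × 0.4).

shell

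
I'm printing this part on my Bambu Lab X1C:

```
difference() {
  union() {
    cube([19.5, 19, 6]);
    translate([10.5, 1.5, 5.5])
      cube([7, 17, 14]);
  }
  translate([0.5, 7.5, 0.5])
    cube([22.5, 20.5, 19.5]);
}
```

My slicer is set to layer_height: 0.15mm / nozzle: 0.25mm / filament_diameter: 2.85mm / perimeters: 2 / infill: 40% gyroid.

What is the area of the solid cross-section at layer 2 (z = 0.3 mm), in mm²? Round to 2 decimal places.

At z = 0.3 mm: the cube (footprint 19.5×19) is included at this height (area 370.50 mm²); the cube at (10.5, 1.5) is not intersected at this z (z outside [5.5, 19.5]); Combining (union): only the 19.5×19 cube is present, so the union is just that shape — area = 370.50 mm²; the cube at (0.5, 7.5) does not reach this height (z outside [0.5, 20]); Subtracting the remaining from the first: none of the subtracted shapes is present at this height, so that combined region is unchanged — area = 370.50 mm². Overall, the cross-section is a single solid region. Net area = 370.50 mm².

370.50 mm²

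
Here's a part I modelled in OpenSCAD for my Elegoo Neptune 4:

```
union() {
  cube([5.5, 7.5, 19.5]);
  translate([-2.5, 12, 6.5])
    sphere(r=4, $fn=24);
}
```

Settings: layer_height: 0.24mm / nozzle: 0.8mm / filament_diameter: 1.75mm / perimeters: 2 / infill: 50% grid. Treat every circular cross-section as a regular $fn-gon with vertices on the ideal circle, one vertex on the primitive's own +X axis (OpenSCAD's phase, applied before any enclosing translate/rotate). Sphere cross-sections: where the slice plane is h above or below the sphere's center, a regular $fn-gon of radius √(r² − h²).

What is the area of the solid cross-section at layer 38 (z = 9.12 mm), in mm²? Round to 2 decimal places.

At z = 9.12 mm: the cube is present — its section is the full 5.5×7.5 rectangle (area 41.25 mm²); the r=4 sphere at (-2.5, 12) contributes a regular 24-gon of circumradius √(4²−2.62²) = 3.023 (area = (24/2)·3.023²·sin(360°/24) = 28.37 mm²); Combining (union): the 2 present regions are separate (no shared area or edge), so areas and boundary lengths simply add and each stays a separate island — area = 69.62 mm². Overall, the cross-section has 2 separate islands. Net area = 69.62 mm².

69.62 mm²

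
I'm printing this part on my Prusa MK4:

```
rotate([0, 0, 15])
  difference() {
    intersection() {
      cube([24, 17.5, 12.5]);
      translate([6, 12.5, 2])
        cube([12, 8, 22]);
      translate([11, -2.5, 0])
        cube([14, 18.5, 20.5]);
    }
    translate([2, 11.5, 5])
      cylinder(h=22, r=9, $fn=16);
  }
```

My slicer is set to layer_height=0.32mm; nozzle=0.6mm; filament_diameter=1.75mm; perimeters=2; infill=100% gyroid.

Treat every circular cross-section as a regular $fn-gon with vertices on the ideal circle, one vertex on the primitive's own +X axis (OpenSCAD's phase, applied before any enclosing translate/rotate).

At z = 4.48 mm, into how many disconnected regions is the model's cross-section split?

At z = 4.48 mm: the cube is present — its section is the full 24×17.5 rectangle; the cube at (6, 12.5) (footprint 12×8) is included at this height; the 14×18.5 cube at (11, -2.5) contributes its full rectangle; After intersecting: the 12×8 cube at (6, 12.5) partially overlaps the 24×17.5 cube; clipping to the common part keeps 60.00 mm²; the 14×18.5 cube at (11, -2.5) partially overlaps the running intersection; clipping to the common part keeps 24.50 mm² — 1 connected region; the cylinder at (2, 11.5) is absent (z outside [5, 27]); Taking the first minus the rest: none of the subtracted shapes is present at this height, so that combined region is unchanged — 1 connected region; (whole slice rotated 15° about Z — lengths, areas and connectivity unchanged). The result has 1 disconnected region.

1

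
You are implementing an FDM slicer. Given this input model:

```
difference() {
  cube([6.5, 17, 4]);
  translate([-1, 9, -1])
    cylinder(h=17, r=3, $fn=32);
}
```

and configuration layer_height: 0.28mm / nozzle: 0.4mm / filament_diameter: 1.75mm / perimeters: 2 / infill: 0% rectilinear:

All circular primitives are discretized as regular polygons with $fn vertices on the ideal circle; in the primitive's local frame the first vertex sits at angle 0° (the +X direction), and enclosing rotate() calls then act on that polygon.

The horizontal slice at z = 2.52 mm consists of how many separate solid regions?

At z = 2.52 mm: the 6.5×17 cube contributes its full rectangle; the r=3 cylinder at (-1, 9) gives a regular 32-gon of circumradius 3 (constant along its height); Subtracting the remaining from the first: starting from the 6.5×17 cube, the r=3 cylinder at (-1, 9) partially overlaps it — only the 8.18 mm² overlap (of its 28.09 mm²) is removed, clipping the outline — 1 connected region. The result has 1 disconnected region.

1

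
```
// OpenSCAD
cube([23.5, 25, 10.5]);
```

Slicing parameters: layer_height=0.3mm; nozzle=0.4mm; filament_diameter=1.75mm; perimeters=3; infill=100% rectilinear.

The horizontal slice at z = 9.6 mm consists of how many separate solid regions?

1

At z = 9.6 mm: the cube (footprint 23.5×25) is included at this height. The result has 1 disconnected region.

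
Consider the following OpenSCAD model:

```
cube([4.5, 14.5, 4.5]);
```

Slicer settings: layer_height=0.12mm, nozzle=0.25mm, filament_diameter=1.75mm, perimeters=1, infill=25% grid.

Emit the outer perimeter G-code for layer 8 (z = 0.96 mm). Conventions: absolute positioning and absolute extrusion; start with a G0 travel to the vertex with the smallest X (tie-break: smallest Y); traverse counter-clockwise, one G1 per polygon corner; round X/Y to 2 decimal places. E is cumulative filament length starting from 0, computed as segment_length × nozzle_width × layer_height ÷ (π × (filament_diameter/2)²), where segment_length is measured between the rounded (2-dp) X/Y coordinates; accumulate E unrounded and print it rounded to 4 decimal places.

G0 X0.00 Y0.00 Z0.96
G1 X4.50 Y0.00 E0.0561
G1 X4.50 Y14.50 E0.2370
G1 X0.00 Y14.50 E0.2931
G1 X0.00 Y0.00 E0.4740

At z = 0.96 mm: the cube (footprint 4.5×14.5) is included at this height. The outline is a single polygon with 4 vertices. Extrusion per mm of travel: 0.25 × 0.12 / (π × 0.875²) = 0.012473. Accumulating E over each segment gives final E = 0.4740.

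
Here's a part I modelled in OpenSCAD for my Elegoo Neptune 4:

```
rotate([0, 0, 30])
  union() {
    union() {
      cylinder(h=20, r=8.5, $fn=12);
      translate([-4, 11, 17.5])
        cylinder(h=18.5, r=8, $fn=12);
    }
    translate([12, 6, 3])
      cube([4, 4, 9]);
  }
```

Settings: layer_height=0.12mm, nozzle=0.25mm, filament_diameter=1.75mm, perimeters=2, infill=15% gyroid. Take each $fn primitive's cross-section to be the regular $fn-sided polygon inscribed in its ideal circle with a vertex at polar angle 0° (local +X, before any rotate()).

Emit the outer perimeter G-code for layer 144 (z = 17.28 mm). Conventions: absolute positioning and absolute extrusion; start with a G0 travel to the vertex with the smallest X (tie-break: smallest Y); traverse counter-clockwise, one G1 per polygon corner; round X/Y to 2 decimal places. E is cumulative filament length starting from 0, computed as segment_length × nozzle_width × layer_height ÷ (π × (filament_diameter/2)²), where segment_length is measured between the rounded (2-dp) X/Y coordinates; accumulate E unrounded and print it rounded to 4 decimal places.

At z = 17.28 mm: the cylinder: section is a regular 12-gon, circumradius r=8.5; the cylinder at (-4, 11) is not intersected at this z (z outside [17.5, 36]); Taking the union: only the r=8.5 cylinder is present, so the union is just that shape — 1 connected region; the cube at (12, 6) does not reach this height (z outside [3, 12]); Taking the union: only the result so far is present, so the union is just that shape — 1 connected region; (rotated 30° about Z; rotation is an isometry so areas/perimeters/island counts are preserved). The outline is a single polygon with 12 vertices. Extrusion per mm of travel: 0.25 × 0.12 / (π × 0.875²) = 0.012473. Accumulating E over each segment gives final E = 0.6585.

G0 X-8.50 Y0.00 Z17.28
G1 X-7.36 Y-4.25 E0.0549
G1 X-4.25 Y-7.36 E0.1097
G1 X0.00 Y-8.50 E0.1646
G1 X4.25 Y-7.36 E0.2195
G1 X7.36 Y-4.25 E0.2744
G1 X8.50 Y0.00 E0.3292
G1 X7.36 Y4.25 E0.3841
G1 X4.25 Y7.36 E0.4390
G1 X0.00 Y8.50 E0.4939
G1 X-4.25 Y7.36 E0.5487
G1 X-7.36 Y4.25 E0.6036
G1 X-8.50 Y0.00 E0.6585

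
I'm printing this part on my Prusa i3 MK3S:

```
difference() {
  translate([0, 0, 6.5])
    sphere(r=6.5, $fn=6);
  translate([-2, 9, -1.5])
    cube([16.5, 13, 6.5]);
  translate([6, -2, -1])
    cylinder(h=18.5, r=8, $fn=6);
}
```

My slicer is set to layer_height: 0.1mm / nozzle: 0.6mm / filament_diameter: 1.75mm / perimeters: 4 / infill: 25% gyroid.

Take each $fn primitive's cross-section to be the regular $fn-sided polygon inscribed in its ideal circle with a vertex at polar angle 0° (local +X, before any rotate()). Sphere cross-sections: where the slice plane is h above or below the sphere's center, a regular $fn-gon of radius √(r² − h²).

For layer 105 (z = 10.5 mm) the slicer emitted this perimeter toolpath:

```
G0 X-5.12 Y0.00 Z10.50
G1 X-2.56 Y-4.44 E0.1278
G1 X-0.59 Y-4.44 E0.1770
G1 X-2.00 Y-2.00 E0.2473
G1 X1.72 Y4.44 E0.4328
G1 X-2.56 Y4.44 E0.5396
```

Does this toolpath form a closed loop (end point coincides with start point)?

Start point (G0): (-5.12, 0.00). End point (last G1): the path does not return to the start — open.

no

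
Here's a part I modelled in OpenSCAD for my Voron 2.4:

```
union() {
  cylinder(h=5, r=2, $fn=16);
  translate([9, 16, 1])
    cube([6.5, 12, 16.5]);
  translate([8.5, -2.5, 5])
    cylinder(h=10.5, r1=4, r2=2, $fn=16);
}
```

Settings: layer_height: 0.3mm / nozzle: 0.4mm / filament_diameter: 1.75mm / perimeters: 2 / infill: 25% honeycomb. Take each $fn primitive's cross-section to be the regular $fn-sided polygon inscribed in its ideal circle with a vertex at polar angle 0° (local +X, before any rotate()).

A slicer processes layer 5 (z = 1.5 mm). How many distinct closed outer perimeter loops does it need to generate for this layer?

2

At z = 1.5 mm: the r=2 cylinder gives a regular 16-gon of circumradius 2 (constant along its height); the cube at (9, 16) is present — its section is the full 6.5×12 rectangle; the cone at (8.5, -2.5) does not reach this height (z outside [5, 15.5]); Combining (union): the 2 present regions are separate (no shared area or edge), so areas and boundary lengths simply add and each stays a separate island — 2 connected regions. The result has 2 disconnected regions.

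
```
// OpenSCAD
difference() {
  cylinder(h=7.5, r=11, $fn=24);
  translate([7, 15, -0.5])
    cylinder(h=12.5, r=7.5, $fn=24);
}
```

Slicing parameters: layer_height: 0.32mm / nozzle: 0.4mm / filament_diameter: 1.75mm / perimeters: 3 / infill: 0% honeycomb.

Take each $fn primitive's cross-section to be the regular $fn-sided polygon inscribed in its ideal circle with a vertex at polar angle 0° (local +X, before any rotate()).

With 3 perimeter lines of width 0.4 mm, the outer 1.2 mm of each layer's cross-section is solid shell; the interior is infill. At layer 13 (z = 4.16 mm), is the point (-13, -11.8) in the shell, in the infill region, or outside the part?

At z = 4.16 mm: the r=11 cylinder contributes a regular 24-gon of circumradius 11; the r=7.5 cylinder at (7, 15) contributes a regular 24-gon of circumradius 7.5; After the difference (first − rest): starting from the r=11 cylinder, the r=7.5 cylinder at (7, 15) partially overlaps it — only the 9.73 mm² overlap (of its 174.70 mm²) is removed, clipping the outline — 1 connected region. Overall, the cross-section is a single solid region. The nearest boundary edge runs (-5.50, -9.53)→(-7.78, -7.78); distance from the point to it = 6.59 mm. The point is not inside any of the regions above, so it lies outside the cross-section (6.59 mm from the nearest boundary).

outside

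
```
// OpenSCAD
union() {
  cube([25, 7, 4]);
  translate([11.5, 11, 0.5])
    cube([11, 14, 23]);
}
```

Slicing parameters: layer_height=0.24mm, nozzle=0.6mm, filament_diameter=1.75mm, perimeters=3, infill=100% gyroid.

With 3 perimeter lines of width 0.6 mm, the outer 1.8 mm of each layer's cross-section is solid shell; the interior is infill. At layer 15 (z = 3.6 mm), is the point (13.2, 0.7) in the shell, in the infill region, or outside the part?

At z = 3.6 mm: the 25×7 cube contributes its full rectangle; the cube at (11.5, 11) (footprint 11×14) is included at this height; Taking the union: the 2 present regions are separate (no shared area or edge), so areas and boundary lengths simply add and each stays a separate island — 2 connected regions. Overall, the cross-section has 2 separate islands. The nearest boundary edge runs (25.00, 0.00)→(0.00, 0.00); distance from the point to it = 0.70 mm. (Shell/infill is judged within the island containing the point — the largest one.) The point is inside the cross-section, 0.70 mm from the nearest boundary — within the 1.8 mm shell band (3 × 0.6).

shell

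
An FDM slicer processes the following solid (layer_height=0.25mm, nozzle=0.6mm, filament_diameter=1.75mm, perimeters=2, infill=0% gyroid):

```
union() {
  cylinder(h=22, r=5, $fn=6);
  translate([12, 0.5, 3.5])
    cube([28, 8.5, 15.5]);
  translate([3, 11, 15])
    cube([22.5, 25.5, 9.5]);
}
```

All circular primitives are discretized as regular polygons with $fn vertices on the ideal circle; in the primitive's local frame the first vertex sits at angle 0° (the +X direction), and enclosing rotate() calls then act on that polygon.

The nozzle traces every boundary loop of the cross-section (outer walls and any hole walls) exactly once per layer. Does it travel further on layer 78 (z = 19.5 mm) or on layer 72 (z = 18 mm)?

Layer 78 (z = 19.5): the r=5 cylinder gives a regular 6-gon of circumradius 5 (constant along its height) (perimeter = 2·6·5.000·sin(180°/6) = 30.00 mm); the cube at (12, 0.5) is not intersected at this z (z outside [3.5, 19]); the 22.5×25.5 cube at (3, 11) contributes its full rectangle (perimeter 96.00 mm); Merging all regions: the 2 present regions are separate (no shared area or edge), so areas and boundary lengths simply add and each stays a separate island — boundary = 126.00 mm. So its perimeter = 126.00 mm. Layer 72 (z = 18): the r=5 cylinder gives a regular 6-gon of circumradius 5 (constant along its height) (perimeter = 2·6·5.000·sin(180°/6) = 30.00 mm); the 28×8.5 cube at (12, 0.5) contributes its full rectangle (perimeter 73.00 mm); the cube at (3, 11) (footprint 22.5×25.5) is included at this height (perimeter 96.00 mm); Merging all regions: the 3 present regions are separate (no shared area or edge), so areas and boundary lengths simply add and each stays a separate island — boundary = 199.00 mm. So its perimeter = 199.00 mm. Layer 72 is larger (199.00 vs 126.00 mm).

layer 72 (z = 18 mm)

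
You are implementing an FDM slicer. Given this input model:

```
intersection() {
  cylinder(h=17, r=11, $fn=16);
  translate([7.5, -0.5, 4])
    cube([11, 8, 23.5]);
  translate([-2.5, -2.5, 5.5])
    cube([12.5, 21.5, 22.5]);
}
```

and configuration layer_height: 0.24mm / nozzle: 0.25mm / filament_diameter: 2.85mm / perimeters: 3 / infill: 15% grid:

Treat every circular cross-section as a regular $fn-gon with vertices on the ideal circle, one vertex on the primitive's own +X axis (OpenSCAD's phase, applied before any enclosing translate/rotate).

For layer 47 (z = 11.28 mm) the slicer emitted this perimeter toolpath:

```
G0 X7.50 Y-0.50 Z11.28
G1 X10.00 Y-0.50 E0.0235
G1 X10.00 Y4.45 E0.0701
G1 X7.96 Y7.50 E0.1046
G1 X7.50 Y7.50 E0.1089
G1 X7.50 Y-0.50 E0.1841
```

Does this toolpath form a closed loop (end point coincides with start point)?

yes

Start point (G0): (7.50, -0.50). End point (last G1): the path returns to the start — closed.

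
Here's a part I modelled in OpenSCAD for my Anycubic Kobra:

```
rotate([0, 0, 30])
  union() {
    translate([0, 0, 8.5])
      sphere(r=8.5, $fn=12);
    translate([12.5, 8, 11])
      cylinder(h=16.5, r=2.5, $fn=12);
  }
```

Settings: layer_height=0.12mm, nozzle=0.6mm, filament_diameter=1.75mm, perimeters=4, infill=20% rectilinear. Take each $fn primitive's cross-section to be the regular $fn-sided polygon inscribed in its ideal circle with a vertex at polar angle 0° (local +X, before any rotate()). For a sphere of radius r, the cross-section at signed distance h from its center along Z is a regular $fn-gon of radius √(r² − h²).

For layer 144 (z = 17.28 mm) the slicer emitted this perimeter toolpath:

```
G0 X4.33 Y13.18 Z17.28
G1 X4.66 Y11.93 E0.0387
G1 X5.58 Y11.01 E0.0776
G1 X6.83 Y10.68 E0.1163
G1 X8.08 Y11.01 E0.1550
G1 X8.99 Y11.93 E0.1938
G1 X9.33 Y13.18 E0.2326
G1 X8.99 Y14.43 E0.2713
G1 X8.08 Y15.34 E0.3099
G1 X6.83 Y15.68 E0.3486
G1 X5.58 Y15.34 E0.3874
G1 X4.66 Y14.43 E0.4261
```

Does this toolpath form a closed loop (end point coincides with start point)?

no

Start point (G0): (4.33, 13.18). End point (last G1): the path does not return to the start — open.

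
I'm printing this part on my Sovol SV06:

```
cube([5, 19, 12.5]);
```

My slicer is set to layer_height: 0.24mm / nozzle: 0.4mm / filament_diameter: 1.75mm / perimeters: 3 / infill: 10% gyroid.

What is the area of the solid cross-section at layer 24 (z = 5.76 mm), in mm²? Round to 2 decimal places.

95.00 mm²

At z = 5.76 mm: the cube is present — its section is the full 5×19 rectangle (area 95.00 mm²). Overall, the cross-section is a single solid region. Net area = 95.00 mm².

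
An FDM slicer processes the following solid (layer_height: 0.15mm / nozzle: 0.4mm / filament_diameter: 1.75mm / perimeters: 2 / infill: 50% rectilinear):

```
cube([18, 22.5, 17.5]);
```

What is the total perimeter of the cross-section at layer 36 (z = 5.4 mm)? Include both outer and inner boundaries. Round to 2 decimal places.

At z = 5.4 mm: the cube is present — its section is the full 18×22.5 rectangle (perimeter 81.00 mm). Overall, the cross-section is a single solid region. Total boundary length (outer) = 81.00 mm.

81.00 mm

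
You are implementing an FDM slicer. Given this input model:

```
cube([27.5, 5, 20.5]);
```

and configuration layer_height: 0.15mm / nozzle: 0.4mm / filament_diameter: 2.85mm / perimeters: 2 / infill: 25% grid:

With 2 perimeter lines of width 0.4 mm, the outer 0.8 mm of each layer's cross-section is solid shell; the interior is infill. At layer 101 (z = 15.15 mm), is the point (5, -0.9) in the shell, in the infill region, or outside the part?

outside

At z = 15.15 mm: the 27.5×5 cube contributes its full rectangle. Overall, the cross-section is a single solid region. The nearest boundary edge runs (0.00, 0.00)→(27.50, 0.00); distance from the point to it = 0.90 mm. The point is not inside any of the regions above, so it lies outside the cross-section (0.90 mm from the nearest boundary).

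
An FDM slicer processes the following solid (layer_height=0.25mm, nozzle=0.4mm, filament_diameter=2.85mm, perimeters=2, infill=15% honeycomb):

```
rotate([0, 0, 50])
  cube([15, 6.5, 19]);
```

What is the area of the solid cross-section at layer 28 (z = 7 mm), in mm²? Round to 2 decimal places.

At z = 7 mm: the 15×6.5 cube contributes its full rectangle (area 97.50 mm²); (whole slice rotated 50° about Z — lengths, areas and connectivity unchanged). Overall, the cross-section is a single solid region. Net area = 97.50 mm².

97.50 mm²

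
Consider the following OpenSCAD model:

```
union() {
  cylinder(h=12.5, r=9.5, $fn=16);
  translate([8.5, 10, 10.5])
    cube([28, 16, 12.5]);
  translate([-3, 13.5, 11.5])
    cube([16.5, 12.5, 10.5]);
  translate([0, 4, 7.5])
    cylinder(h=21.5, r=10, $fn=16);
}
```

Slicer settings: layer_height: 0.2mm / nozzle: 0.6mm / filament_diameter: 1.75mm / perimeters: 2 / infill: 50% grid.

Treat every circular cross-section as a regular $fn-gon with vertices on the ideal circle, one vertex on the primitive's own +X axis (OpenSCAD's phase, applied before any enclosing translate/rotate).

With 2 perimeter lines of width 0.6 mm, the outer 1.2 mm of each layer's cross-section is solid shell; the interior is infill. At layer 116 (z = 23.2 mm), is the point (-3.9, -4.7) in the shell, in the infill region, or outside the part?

shell

At z = 23.2 mm: the cylinder is absent (z outside [0, 12.5]); the cube at (8.5, 10) is not intersected at this z (z outside [10.5, 23]); the cube at (-3, 13.5) is absent (z outside [11.5, 22]); the r=10 cylinder at (0, 4) contributes a regular 16-gon of circumradius 10; Merging all regions: only the r=10 cylinder at (0, 4) is present, so the union is just that shape — 1 connected region. Overall, the cross-section is a single solid region. The nearest boundary edge runs (-7.07, -3.07)→(-3.83, -5.24); distance from the point to it = 0.41 mm. The point is inside the cross-section, 0.41 mm from the nearest boundary — within the 1.2 mm shell band (2 × 0.6).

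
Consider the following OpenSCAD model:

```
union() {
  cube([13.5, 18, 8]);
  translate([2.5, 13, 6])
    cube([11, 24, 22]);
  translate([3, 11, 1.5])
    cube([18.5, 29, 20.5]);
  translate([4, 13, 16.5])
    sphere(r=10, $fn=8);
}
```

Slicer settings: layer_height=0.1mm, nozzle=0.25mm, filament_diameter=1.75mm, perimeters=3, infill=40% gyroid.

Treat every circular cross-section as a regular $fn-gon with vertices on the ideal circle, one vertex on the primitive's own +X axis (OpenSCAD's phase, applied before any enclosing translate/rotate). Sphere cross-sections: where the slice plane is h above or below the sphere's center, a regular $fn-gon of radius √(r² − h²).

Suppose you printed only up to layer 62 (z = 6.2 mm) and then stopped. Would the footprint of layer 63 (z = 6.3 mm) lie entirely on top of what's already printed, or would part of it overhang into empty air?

entirely on top

Compare the two slices. At z = 6.2: the cube (footprint 13.5×18) is included at this height (area 243.00 mm²); the cube at (2.5, 13) is present — its section is the full 11×24 rectangle (area 264.00 mm²); the cube at (3, 11) is present — its section is the full 18.5×29 rectangle (area 536.50 mm²); the sphere at (4, 13) is not intersected at this z (|z−center|=10.300 > r=10); Merging all regions: the regions partially overlap — summed areas 1043.50 mm² minus the doubly-counted overlap 328.00 mm² gives 715.50 mm² — area = 715.50 mm². At z = 6.3: the cube (footprint 13.5×18) is included at this height (area 243.00 mm²); the cube at (2.5, 13) is present — its section is the full 11×24 rectangle (area 264.00 mm²); the 18.5×29 cube at (3, 11) contributes its full rectangle (area 536.50 mm²); the sphere at (4, 13) is not intersected at this z (|z−center|=10.200 > r=10); Combining (union): the regions partially overlap — summed areas 1043.50 mm² minus the doubly-counted overlap 328.00 mm² gives 715.50 mm² — area = 715.50 mm². Checking containment: the cross-section at z = 6.3 is a subset of the cross-section at z = 6.2.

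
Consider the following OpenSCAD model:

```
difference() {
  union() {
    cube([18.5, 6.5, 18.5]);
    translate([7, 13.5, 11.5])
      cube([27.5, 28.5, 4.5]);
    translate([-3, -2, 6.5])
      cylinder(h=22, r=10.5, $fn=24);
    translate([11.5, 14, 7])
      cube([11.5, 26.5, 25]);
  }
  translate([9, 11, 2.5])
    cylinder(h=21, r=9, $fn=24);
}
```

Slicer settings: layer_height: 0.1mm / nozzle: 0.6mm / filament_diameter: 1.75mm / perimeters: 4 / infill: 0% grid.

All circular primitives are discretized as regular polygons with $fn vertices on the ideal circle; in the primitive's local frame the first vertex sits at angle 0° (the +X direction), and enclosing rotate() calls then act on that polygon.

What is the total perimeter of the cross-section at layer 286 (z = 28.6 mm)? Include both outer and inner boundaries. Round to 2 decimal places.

At z = 28.6 mm: the cube is absent (z outside [0, 18.5]); the cube at (7, 13.5) is not intersected at this z (z outside [11.5, 16]); the cylinder at (-3, -2) does not reach this height (z outside [6.5, 28.5]); the 11.5×26.5 cube at (11.5, 14) contributes its full rectangle (perimeter 76.00 mm); Merging all regions: only the 11.5×26.5 cube at (11.5, 14) is present, so the union is just that shape — boundary = 76.00 mm; the cylinder at (9, 11) is not intersected at this z (z outside [2.5, 23.5]); Subtracting the remaining from the first: none of the subtracted shapes is present at this height, so that combined region is unchanged — boundary = 76.00 mm. Overall, the cross-section is a single solid region. Total boundary length (outer) = 76.00 mm.

76.00 mm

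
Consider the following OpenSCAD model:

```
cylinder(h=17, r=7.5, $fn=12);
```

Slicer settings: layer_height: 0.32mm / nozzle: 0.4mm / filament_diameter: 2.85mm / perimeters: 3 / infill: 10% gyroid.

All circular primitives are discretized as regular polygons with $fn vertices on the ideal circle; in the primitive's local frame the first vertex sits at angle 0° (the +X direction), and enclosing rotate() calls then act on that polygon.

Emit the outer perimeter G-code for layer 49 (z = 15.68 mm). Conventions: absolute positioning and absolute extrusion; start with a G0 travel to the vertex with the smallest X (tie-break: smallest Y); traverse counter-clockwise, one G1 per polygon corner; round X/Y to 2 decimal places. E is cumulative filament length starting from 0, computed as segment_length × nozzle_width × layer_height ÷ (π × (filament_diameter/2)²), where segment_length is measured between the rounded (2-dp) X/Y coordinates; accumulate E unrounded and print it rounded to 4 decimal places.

At z = 15.68 mm: the r=7.5 cylinder contributes a regular 12-gon of circumradius 7.5. The outline is a single polygon with 12 vertices. Extrusion per mm of travel: 0.4 × 0.32 / (π × 1.425²) = 0.020065. Accumulating E over each segment gives final E = 0.9351.

G0 X-7.50 Y0.00 Z15.68
G1 X-6.50 Y-3.75 E0.0779
G1 X-3.75 Y-6.50 E0.1559
G1 X0.00 Y-7.50 E0.2338
G1 X3.75 Y-6.50 E0.3116
G1 X6.50 Y-3.75 E0.3897
G1 X7.50 Y0.00 E0.4676
G1 X6.50 Y3.75 E0.5454
G1 X3.75 Y6.50 E0.6235
G1 X0.00 Y7.50 E0.7013
G1 X-3.75 Y6.50 E0.7792
G1 X-6.50 Y3.75 E0.8572
G1 X-7.50 Y0.00 E0.9351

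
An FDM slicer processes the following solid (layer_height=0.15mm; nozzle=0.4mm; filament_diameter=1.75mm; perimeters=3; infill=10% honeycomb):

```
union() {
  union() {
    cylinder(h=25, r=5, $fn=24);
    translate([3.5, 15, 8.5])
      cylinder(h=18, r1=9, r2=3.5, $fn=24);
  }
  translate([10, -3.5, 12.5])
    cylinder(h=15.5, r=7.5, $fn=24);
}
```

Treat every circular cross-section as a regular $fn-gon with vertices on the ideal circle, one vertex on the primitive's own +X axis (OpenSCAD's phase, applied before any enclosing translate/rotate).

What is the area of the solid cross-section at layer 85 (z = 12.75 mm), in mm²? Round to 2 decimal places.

At z = 12.75 mm: the r=5 cylinder contributes a regular 24-gon of circumradius 5 (area = (24/2)·5.000²·sin(360°/24) = 77.65 mm²); the cone at (3.5, 15) contributes a regular 24-gon of circumradius 7.701 (interpolated between r1=9 and r2=3.5 at t=0.236) (area = (24/2)·7.701²·sin(360°/24) = 184.21 mm²); Taking the union: the 2 present regions are separate (no shared area or edge), so areas and boundary lengths simply add and each stays a separate island — area = 261.86 mm²; the cylinder at (10, -3.5): section is a regular 24-gon, circumradius r=7.5 (area = (24/2)·7.500²·sin(360°/24) = 174.70 mm²); Combining (union): the regions partially overlap — summed areas 436.56 mm² minus the doubly-counted overlap 7.87 mm² gives 428.69 mm² — area = 428.69 mm². Overall, the cross-section has 2 separate islands. Net area = 428.69 mm².

428.69 mm²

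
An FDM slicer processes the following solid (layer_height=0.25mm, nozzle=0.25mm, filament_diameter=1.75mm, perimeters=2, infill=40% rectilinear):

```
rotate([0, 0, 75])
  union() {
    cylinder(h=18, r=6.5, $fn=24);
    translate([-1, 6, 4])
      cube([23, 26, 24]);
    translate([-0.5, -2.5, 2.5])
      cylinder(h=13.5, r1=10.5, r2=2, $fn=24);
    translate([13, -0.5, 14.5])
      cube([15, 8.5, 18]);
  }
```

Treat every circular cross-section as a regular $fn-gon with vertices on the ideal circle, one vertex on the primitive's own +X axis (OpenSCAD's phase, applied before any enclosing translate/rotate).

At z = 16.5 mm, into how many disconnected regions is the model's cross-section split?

1

At z = 16.5 mm: the cylinder: section is a regular 24-gon, circumradius r=6.5; the 23×26 cube at (-1, 6) contributes its full rectangle; the cone at (-0.5, -2.5) does not reach this height (z outside [2.5, 16]); the 15×8.5 cube at (13, -0.5) contributes its full rectangle; Combining (union): the regions partially overlap (shared area 19.18 mm²), so overlapping operands fuse into one piece — 1 connected region; (whole slice rotated 75° about Z — lengths, areas and connectivity unchanged). The result has 1 disconnected region.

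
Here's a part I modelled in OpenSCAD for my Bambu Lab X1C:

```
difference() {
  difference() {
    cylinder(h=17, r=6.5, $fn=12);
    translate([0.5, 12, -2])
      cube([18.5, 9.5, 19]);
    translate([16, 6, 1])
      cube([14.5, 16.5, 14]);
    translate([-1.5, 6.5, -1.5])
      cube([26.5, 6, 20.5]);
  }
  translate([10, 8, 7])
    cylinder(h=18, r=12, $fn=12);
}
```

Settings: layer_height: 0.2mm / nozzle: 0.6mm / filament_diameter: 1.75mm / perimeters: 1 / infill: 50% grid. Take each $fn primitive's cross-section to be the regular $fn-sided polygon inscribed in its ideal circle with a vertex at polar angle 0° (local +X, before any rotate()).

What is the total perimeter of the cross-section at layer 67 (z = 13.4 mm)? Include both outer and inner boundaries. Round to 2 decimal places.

At z = 13.4 mm: the cylinder: section is a regular 12-gon, circumradius r=6.5 (perimeter = 2·12·6.500·sin(180°/12) = 40.38 mm); the cube at (0.5, 12) (footprint 18.5×9.5) is included at this height (perimeter 56.00 mm); the cube at (16, 6) (footprint 14.5×16.5) is included at this height (perimeter 62.00 mm); the cube at (-1.5, 6.5) is present — its section is the full 26.5×6 rectangle (perimeter 65.00 mm); Subtracting the remaining from the first: starting from the r=6.5 cylinder, the 18.5×9.5 cube at (0.5, 12) misses the remaining region (no effect); the 14.5×16.5 cube at (16, 6) misses the remaining region (no effect); the 26.5×6 cube at (-1.5, 6.5) misses the remaining region (no effect) — boundary = 40.38 mm; the cylinder at (10, 8): section is a regular 12-gon, circumradius r=12 (perimeter = 2·12·12.000·sin(180°/12) = 74.54 mm); Subtracting the remaining from the first: starting from the result so far, the r=12 cylinder at (10, 8) partially overlaps it — only the 43.14 mm² overlap (of its 432.00 mm²) is removed, clipping the outline — boundary = 38.03 mm. Overall, the cross-section is a single solid region. Total boundary length (outer) = 38.03 mm.

38.03 mm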